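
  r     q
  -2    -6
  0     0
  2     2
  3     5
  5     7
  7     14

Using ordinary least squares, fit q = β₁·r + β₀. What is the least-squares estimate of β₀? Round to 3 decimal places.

β₀ = -1.427

The normal system MᵀM·[β₁, β₀]ᵀ = Mᵀq is [[91, 15]; [15, 6]]·[β₁, β₀]ᵀ = [164, 22]ᵀ.
Δ = 91·6 − 15² = 321.
β₁ = (164·6 − 15·22)/321 = 218/107; β₀ = (91·22 − 15·164)/321 = -458/321.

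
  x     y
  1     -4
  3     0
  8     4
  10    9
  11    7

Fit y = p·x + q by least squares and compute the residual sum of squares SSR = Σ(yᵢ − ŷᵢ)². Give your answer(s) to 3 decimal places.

SSR = 7.272

From the data, Σx·x = 295, Σx = 33, Σ1 = 5.
Moment sums: Σx·y = 195, Σy = 16.
Normal equations: [[295, 33]; [33, 5]]·[p, q]ᵀ = [195, 16]ᵀ.
Eliminating q: 5·(row 1) − 33·(row 2) gives 386·p = 5·195 − 33·16 = 447, so p = 447/386.
Then q = (16 − 33·(447/386))/5 = -1715/386.
Residuals: -138/193, 187/193, -317/386, 719/386, -250/193; SSR = 2807/386.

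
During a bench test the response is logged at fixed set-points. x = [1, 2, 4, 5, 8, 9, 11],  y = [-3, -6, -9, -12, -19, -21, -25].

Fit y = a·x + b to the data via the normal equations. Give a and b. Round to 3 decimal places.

a = -2.207, b = -0.959

Entries of MᵀM: Σx·x = 312, Σx = 40, Σ1 = 7.
And Σx·y = -727, Σy = -95.
So MᵀM·[a, b]ᵀ = Mᵀy: [[312, 40]; [40, 7]]·[a, b]ᵀ = [-727, -95]ᵀ.
Eliminating b: 7·(row 1) − 40·(row 2) gives 584·a = 7·(-727) − 40·(-95) = -1289, so a = -1289/584.
Then b = ((-95) − 40·(-1289/584))/7 = -70/73.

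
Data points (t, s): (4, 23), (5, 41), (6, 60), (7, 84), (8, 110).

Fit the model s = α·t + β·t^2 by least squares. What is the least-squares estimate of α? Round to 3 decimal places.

α = -1.672

Forming AᵀA = [[190, 1260]; [1260, 8674]] and Aᵀs = [2125, 14709]ᵀ gives AᵀA·[α, β]ᵀ = Aᵀs.
Eliminating β: 8674·(row 1) − 1260·(row 2) gives 60460·α = 8674·2125 − 1260·14709 = -101090, so α = -10109/6046.
Then β = (14709 − 1260·(-10109/6046))/8674 = 11721/6046.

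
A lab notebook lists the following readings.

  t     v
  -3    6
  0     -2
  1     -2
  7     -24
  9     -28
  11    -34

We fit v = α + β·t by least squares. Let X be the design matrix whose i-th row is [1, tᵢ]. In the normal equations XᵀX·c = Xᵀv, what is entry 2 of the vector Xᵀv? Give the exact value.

Entry 2 ↔ basis t, so (Xᵀv)_{2} = Σᵢ (t)·vᵢ = (-3)·(6) + (0)·(-2) + (1)·(-2) + (7)·(-24) + (9)·(-28) + (11)·(-34) = -814.

-814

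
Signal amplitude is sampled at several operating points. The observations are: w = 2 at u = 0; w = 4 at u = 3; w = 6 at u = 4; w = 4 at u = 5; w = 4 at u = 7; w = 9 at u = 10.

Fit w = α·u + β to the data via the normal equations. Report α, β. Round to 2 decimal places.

Compute the Gram sums: Σu·u = 199, Σu = 29, Σ1 = 6.
For Aᵀw: Σu·w = 174, Σw = 29.
Normal equations: [[199, 29]; [29, 6]]·[α, β]ᵀ = [174, 29]ᵀ.
Determinant 199·6 − 29² = 353.
α = (174·6 − 29·29)/353 = 203/353; β = (199·29 − 29·174)/353 = 725/353.

α = 0.58, β = 2.05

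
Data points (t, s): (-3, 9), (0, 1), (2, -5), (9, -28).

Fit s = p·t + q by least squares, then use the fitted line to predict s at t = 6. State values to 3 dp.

ŝ = -18.212

Forming MᵀM = [[94, 8]; [8, 4]] and Mᵀs = [-289, -23]ᵀ gives MᵀM·[p, q]ᵀ = Mᵀs.
Δ = 94·4 − 8² = 312.
p = ((-289)·4 − 8·(-23))/312 = -81/26; q = (94·(-23) − 8·(-289))/312 = 25/52.
At t = 6: ŝ = (-81/26)·(6) + (25/52)·(1) = -947/52.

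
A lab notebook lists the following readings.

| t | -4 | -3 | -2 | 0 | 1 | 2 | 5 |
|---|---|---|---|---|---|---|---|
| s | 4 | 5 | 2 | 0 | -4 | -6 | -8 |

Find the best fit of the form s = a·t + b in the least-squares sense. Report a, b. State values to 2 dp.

a = -1.56, b = -1.22

Compute the Gram sums: Σt·t = 59, Σt = -1, Σ1 = 7.
For Mᵀs: Σt·s = -91, Σs = -7.
Normal equations: [[59, -1]; [-1, 7]]·[a, b]ᵀ = [-91, -7]ᵀ.
Determinant 59·7 − (-1)² = 412.
a = ((-91)·7 − (-1)·(-7))/412 = -161/103; b = (59·(-7) − (-1)·(-91))/412 = -126/103.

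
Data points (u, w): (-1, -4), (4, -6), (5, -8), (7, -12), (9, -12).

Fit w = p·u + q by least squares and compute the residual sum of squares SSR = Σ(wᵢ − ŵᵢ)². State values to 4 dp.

SSR = 6.4789

The normal equations are: 172·p + 24·q = -252;  24·p + 5·q = -42.
(Σu·u = 172, Σu = 24, Σ1 = 5, Σu·w = -252, Σw = -42.)
Determinant 172·5 − 24² = 284.
p = ((-252)·5 − 24·(-42))/284 = -63/71; q = (172·(-42) − 24·(-252))/284 = -294/71.
Residuals: -53/71, 120/71, 41/71, -117/71, 9/71; SSR = 460/71.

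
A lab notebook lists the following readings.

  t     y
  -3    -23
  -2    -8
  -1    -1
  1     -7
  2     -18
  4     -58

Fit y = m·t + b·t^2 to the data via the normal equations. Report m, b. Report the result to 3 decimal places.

From the data, Σt·t = 35, Σt·t^2 = 37, Σt^2·t^2 = 371.
Right-hand side: Σt·y = -189, Σt^2·y = -1247.
Determinant 35·371 − 37² = 11616.
m = ((-189)·371 − 37·(-1247))/11616 = -545/264; b = (35·(-1247) − 37·(-189))/11616 = -833/264.

m = -2.064, b = -3.155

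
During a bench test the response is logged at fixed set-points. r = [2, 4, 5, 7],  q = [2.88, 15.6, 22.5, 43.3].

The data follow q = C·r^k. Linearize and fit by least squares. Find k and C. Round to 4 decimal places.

Linearized form: ln q = k·ln r + ln C. From the 4 transformed points,
XᵀX = [[8.7791, 5.6348]; [5.6348, 4]], rhs = [16.8852, 10.6867]ᵀ  (here Σln r = 5.6348, Σ(ln r)² = 8.7791, Σln q = 10.6867, Σln r·ln q = 16.8852).
Solving (det = 3.3656): k = 2.17595, ln C = -0.39357, so C = exp(-0.39357) = 0.67465.

k = 2.1759, C = 0.6746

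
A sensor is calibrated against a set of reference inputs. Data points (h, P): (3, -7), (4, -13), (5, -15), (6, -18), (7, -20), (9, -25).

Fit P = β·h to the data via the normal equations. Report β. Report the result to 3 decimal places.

The normal equations are: 216·β = -621.
(Σh·h = 216, Σh·P = -621.)
β = (-621)/216 = -2.875.

β = -2.875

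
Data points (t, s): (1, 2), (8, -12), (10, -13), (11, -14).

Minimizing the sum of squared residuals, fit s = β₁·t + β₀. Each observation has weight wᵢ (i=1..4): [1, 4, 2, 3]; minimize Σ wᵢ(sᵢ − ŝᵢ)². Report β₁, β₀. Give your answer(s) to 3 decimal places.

Entries of AᵀWA: Σwᵢ·t·t = 820, Σwᵢ·t = 86, Σwᵢ·1 = 10.
Moment sums: Σwᵢ·t·s = -1104, Σwᵢ·s = -114.
Δ = 820·10 − 86² = 804.
β₁ = ((-1104)·10 − 86·(-114))/804 = -103/67; β₀ = (820·(-114) − 86·(-1104))/804 = 122/67.

β₁ = -1.537, β₀ = 1.821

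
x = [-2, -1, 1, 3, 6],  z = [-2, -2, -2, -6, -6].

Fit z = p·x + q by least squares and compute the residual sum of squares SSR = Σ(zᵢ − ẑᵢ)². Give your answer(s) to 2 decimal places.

From the data, Σx·x = 51, Σx = 7, Σ1 = 5.
Right-hand side: Σx·z = -50, Σz = -18.
Normal equations: [[51, 7]; [7, 5]]·[p, q]ᵀ = [-50, -18]ᵀ.
det = 51·5 − 7² = 206.
p = ((-50)·5 − 7·(-18))/206 = -62/103; q = (51·(-18) − 7·(-50))/206 = -284/103.
Residuals: -46/103, 16/103, 140/103, -148/103, 38/103; SSR = 440/103.

SSR = 4.27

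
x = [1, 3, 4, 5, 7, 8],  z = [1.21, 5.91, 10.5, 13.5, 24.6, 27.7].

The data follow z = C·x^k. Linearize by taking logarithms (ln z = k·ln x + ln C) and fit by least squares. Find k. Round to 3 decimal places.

k = 1.529

Taking logs, ln z = k·ln x + ln C, so regress ln z on ln x.
Σln x = 8.1197, Σ(ln x)² = 13.8297, Σln z = 13.4455, Σln x·ln z = 22.5394.
Equations: 13.8297·k + 8.1197·ln C = 22.5394;  8.1197·k + 6·ln C = 13.4455.
Slope k = (n·Σln x·ln z − Σln x·Σln z)/(n·Σ(ln x)² − (Σln x)²) = (6·22.5394 − 8.1197·13.4455)/17.0487 = 1.52873; ln C = (Σln z − k·Σln x)/n = 0.17211.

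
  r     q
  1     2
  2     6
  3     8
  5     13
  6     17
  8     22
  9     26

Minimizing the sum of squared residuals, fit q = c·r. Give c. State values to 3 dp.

c = 2.795

AᵀA·[c]ᵀ = Aᵀq reads: 220·c = 615.
c = 615/220 = 2.79545.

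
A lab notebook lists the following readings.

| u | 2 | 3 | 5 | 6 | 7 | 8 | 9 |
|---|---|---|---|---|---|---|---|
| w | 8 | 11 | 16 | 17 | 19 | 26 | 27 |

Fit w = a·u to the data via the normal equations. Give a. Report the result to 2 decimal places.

a = 3.04

Setting ∂/∂a … = 0 gives: 268·a = 815.
(Σu·u = 268, Σu·w = 815.)
a = 815/268 = 3.04104.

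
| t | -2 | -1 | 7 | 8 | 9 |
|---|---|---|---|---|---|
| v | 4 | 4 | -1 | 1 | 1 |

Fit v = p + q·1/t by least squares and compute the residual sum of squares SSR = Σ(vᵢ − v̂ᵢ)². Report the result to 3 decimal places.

SSR = 4.356

AᵀA·[p, q]ᵀ = Aᵀv reads: 5·p + (-565/504)·q = 9;  (-565/504)·p + (329809/254016)·q = -2977/504.
Δ = 5·(329809/254016) − (-565/504)² = 332455/63504.
p = (9·(329809/254016) − (-565/504)·(-2977/504))/(332455/63504) = 321569/332455; q = (5·(-2977/504) − (-565/504)·9)/(332455/63504) = -246960/66491.
Residuals: 390851/332455, -226549/332455, -477624/332455, 165236/332455, 148086/332455; SSR = 1448154/332455.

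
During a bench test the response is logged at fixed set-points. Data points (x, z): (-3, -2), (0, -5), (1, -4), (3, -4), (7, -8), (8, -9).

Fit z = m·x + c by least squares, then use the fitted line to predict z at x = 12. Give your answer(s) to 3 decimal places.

ẑ = -10.836

Compute the Gram sums: Σx·x = 132, Σx = 16, Σ1 = 6.
For Mᵀz: Σx·z = -138, Σz = -32.
Normal equations: [[132, 16]; [16, 6]]·[m, c]ᵀ = [-138, -32]ᵀ.
Eliminating c: 6·(row 1) − 16·(row 2) gives 536·m = 6·(-138) − 16·(-32) = -316, so m = -79/134.
Then c = ((-32) − 16·(-79/134))/6 = -252/67.
At x = 12: ẑ = (-79/134)·(12) + (-252/67)·(1) = -726/67.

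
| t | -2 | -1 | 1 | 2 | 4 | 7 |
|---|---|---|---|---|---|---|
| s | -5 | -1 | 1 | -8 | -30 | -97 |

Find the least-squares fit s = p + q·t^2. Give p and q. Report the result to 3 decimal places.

Sums needed: Σ1 = 6, Σt^2 = 75, Σt^2·t^2 = 2691.
Right-hand side: Σs = -140, Σt^2·s = -5285.
Δ = 6·2691 − 75² = 10521.
p = ((-140)·2691 − 75·(-5285))/10521 = 935/501; q = (6·(-5285) − 75·(-140))/10521 = -1010/501.

p = 1.866, q = -2.016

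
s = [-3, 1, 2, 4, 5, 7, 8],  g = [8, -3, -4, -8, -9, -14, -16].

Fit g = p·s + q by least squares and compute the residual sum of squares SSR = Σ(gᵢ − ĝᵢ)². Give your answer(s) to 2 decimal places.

The normal equations are: 168·p + 24·q = -338;  24·p + 7·q = -46.
Eliminating q: 7·(row 1) − 24·(row 2) gives 600·p = 7·(-338) − 24·(-46) = -1262, so p = -631/300.
Then q = ((-46) − 24·(-631/300))/7 = 16/25.
Residuals: 21/20, -461/300, -13/30, -17/75, 263/300, 1/12, 14/75; SSR = 677/150.

SSR = 4.51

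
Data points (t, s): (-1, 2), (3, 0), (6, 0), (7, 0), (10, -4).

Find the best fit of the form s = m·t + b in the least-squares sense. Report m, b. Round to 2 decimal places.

Setting ∂/∂m … = 0 gives: 195·m + 25·b = -42;  25·m + 5·b = -2.
(Σt·t = 195, Σt = 25, Σ1 = 5, Σt·s = -42, Σs = -2.)
Determinant 195·5 − 25² = 350.
m = ((-42)·5 − 25·(-2))/350 = -16/35; b = (195·(-2) − 25·(-42))/350 = 66/35.

m = -0.46, b = 1.89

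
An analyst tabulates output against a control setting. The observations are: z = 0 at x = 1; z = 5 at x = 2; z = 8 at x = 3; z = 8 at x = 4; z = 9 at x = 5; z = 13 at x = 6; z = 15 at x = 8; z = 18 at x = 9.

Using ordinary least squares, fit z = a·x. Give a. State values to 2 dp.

AᵀA·[a]ᵀ = Aᵀz reads: 236·a = 471.
a = 471/236 = 1.99576.

a = 2.00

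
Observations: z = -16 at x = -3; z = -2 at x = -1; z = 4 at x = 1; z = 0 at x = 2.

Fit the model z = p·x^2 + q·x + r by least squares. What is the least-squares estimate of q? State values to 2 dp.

Entries of MᵀM: Σx^2·x^2 = 99, Σx^2·x = -19, Σx^2 = 15, Σx·x = 15, Σx = -1, Σ1 = 4.
For Mᵀz: Σx^2·z = -142, Σx·z = 54, Σz = -14.
MᵀM·[p, q, r]ᵀ = Mᵀz becomes [[99, -19, 15]; [-19, 15, -1]; [15, -1, 4]]·[p, q, r]ᵀ = [-142, 54, -14]ᵀ.
Solving the 3×3 system (Gaussian elimination) gives p = -275/199, q = 397/199, r = 434/199.

q = 1.99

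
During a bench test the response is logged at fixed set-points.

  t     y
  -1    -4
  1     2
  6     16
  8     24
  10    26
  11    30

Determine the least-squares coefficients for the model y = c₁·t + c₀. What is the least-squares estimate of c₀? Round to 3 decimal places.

c₀ = -0.811

With design matrix A, AᵀA = [[323, 35]; [35, 6]] and Aᵀy = [884, 94]ᵀ.
Determinant 323·6 − 35² = 713.
c₁ = (884·6 − 35·94)/713 = 2014/713; c₀ = (323·94 − 35·884)/713 = -578/713.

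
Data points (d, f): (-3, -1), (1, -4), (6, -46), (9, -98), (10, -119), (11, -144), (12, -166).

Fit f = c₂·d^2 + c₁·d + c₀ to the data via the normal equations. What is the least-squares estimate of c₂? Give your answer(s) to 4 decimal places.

c₂ = -0.9860

Compute the Gram sums: Σd^2·d^2 = 53316, Σd^2·d = 4978, Σd^2 = 492, Σd·d = 492, Σd = 46, Σ1 = 7.
And Σd^2·f = -62835, Σd·f = -5925, Σf = -578.
Normal equations: [[53316, 4978, 492]; [4978, 492, 46]; [492, 46, 7]]·[c₂, c₁, c₀]ᵀ = [-62835, -5925, -578]ᵀ.
Solving the 3×3 system (Gaussian elimination) gives c₂ = -1759501/1784482, c₁ = -3821565/1784482, c₀ = 102407/127463.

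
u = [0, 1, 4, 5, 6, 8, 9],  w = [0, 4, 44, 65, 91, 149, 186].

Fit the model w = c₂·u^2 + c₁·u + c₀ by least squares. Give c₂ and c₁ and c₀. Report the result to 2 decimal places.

Sums needed: Σu^2·u^2 = 12835, Σu^2·u = 1647, Σu^2 = 223, Σu·u = 223, Σu = 33, Σ1 = 7.
Right-hand side: Σu^2·w = 30211, Σu·w = 3917, Σw = 539.
So AᵀA·[c₂, c₁, c₀]ᵀ = Aᵀw: [[12835, 1647, 223]; [1647, 223, 33]; [223, 33, 7]]·[c₂, c₁, c₀]ᵀ = [30211, 3917, 539]ᵀ.
Row-reducing yields c₂ = 104240/55209, c₁ = 68568/18403, c₀ = -39443/55209.

c₂ = 1.89, c₁ = 3.73, c₀ = -0.71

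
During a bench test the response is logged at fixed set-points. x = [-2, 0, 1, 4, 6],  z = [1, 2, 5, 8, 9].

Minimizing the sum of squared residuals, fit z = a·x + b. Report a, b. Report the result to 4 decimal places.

a = 1.0784, b = 3.0588

MᵀM·[a, b]ᵀ = Mᵀz reads: 57·a + 9·b = 89;  9·a + 5·b = 25.
det = 57·5 − 9² = 204.
a = (89·5 − 9·25)/204 = 55/51; b = (57·25 − 9·89)/204 = 52/17.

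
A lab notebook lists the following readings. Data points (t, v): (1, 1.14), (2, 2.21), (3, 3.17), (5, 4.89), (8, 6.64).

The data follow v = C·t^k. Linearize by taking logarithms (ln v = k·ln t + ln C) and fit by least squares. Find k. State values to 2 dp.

Taking logs, ln v = k·ln t + ln C, so regress ln v on ln t.
AᵀA = [[8.6018, 5.4806]; [5.4806, 5]], rhs = [8.3083, 5.5581]ᵀ  (here Σln t = 5.4806, Σ(ln t)² = 8.6018, Σln v = 5.5581, Σln t·ln v = 8.3083).
Solving (det = 12.9714): k = 0.85416, ln C = 0.17535.

k = 0.85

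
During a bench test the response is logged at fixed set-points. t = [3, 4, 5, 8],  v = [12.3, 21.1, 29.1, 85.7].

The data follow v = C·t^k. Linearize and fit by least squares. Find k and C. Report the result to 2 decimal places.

k = 1.97, C = 1.36

Taking logs, ln v = k·ln t + ln C, so regress ln v on ln t.
Σln t = 6.1738, Σ(ln t)² = 10.0431, Σln v = 13.3805, Σln t·ln v = 21.6645.
Equations: 10.0431·k + 6.1738·ln C = 21.6645;  6.1738·k + 4·ln C = 13.3805.
Slope k = (n·Σln t·ln v − Σln t·Σln v)/(n·Σ(ln t)² − (Σln t)²) = (4·21.6645 − 6.1738·13.3805)/2.0569 = 1.96904; ln C = (Σln v − k·Σln t)/n = 0.30601, so C = exp(0.30601) = 1.35799.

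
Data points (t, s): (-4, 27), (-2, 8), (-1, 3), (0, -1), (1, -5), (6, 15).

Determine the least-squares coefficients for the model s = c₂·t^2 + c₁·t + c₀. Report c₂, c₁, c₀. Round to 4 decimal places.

Normal-equation sums: Σt^2·t^2 = 1570, Σt^2·t = 144, Σt^2 = 58, Σt·t = 58, Σt = 0, Σ1 = 6.
And Σt^2·s = 1002, Σt·s = -42, Σs = 47.
MᵀM·[c₂, c₁, c₀]ᵀ = Mᵀs becomes [[1570, 144, 58]; [144, 58, 0]; [58, 0, 6]]·[c₂, c₁, c₀]ᵀ = [1002, -42, 47]ᵀ.
Row-reducing yields c₂ = 56719/56708, c₁ = -45471/14177, c₀ = -104071/56708.

c₂ = 1.0002, c₁ = -3.2074, c₀ = -1.8352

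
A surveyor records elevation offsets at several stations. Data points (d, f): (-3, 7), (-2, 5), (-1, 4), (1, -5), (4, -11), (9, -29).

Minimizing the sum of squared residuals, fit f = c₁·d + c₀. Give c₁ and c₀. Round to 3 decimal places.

Forming XᵀX = [[112, 8]; [8, 6]] and Xᵀf = [-345, -29]ᵀ gives XᵀX·[c₁, c₀]ᵀ = Xᵀf.
det = 112·6 − 8² = 608.
c₁ = ((-345)·6 − 8·(-29))/608 = -919/304; c₀ = (112·(-29) − 8·(-345))/608 = -61/76.

c₁ = -3.023, c₀ = -0.803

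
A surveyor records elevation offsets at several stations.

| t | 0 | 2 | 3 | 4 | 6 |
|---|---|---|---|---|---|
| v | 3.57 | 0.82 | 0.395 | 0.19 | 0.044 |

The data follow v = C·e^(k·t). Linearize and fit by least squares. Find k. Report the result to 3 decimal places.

Taking logs, ln v = k·t + ln C, so regress ln v on t.
XᵀX = [[65.0000, 15.0000]; [15.0000, 5]], rhs = [-28.5678, -4.6391]ᵀ  (here Σt = 15.0000, Σ(t)² = 65.0000, Σln v = -4.6391, Σt·ln v = -28.5678).
Solving (det = 100.0000): k = -0.73253, ln C = 1.26979.

k = -0.733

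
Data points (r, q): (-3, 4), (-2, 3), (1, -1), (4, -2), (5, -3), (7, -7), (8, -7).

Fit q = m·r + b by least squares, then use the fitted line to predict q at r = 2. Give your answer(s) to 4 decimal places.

Setting ∂/∂m … = 0 gives: 168·m + 20·b = -147;  20·m + 7·b = -13.
(Σr·r = 168, Σr = 20, Σ1 = 7, Σr·q = -147, Σq = -13.)
det = 168·7 − 20² = 776.
m = ((-147)·7 − 20·(-13))/776 = -769/776; b = (168·(-13) − 20·(-147))/776 = 189/194.
At r = 2: q̂ = (-769/776)·(2) + (189/194)·(1) = -391/388.

q̂ = -1.0077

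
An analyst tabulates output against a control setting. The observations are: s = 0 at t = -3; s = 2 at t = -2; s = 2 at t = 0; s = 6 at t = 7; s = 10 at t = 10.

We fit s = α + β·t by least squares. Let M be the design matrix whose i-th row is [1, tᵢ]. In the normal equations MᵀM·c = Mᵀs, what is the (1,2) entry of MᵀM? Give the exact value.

12

Row 1 ↔ basis 1, column 2 ↔ basis t, so (MᵀM)_{1,2} = Σᵢ t = (1)·(-3) + (1)·(-2) + (1)·(0) + (1)·(7) + (1)·(10) = 12.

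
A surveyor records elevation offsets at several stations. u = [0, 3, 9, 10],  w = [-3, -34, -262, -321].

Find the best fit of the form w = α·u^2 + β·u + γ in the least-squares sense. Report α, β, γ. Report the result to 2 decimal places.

From the data, Σu^2·u^2 = 16642, Σu^2·u = 1756, Σu^2 = 190, Σu·u = 190, Σu = 22, Σ1 = 4.
Moment sums: Σu^2·w = -53628, Σu·w = -5670, Σw = -620.
Row-reducing yields α = -10237/3342, β = -3977/3342, γ = -3293/1114.

α = -3.06, β = -1.19, γ = -2.96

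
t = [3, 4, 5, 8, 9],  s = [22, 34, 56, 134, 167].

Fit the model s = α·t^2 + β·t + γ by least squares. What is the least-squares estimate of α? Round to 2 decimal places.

Forming XᵀX = [[11619, 1457, 195]; [1457, 195, 29]; [195, 29, 5]] and Xᵀs = [24245, 3057, 413]ᵀ gives XᵀX·[α, β, γ]ᵀ = Xᵀs.
Row-reducing yields α = 3021/1624, β = 3343/1624, γ = -219/116.

α = 1.86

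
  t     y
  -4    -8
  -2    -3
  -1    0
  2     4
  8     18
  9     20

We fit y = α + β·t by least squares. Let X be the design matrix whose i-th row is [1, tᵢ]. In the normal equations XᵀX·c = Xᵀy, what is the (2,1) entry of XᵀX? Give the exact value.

12

Row 2 ↔ basis t, column 1 ↔ basis 1, so (XᵀX)_{2,1} = Σᵢ t = (-4)·(1) + (-2)·(1) + (-1)·(1) + (2)·(1) + (8)·(1) + (9)·(1) = 12.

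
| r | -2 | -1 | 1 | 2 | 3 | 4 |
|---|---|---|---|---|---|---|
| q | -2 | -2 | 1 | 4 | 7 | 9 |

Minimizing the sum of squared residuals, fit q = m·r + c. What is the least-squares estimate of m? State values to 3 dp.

m = 1.944

Entries of MᵀM: Σr·r = 35, Σr = 7, Σ1 = 6.
Right-hand side: Σr·q = 72, Σq = 17.
So MᵀM·[m, c]ᵀ = Mᵀq: [[35, 7]; [7, 6]]·[m, c]ᵀ = [72, 17]ᵀ.
det = 35·6 − 7² = 161.
m = (72·6 − 7·17)/161 = 313/161; c = (35·17 − 7·72)/161 = 13/23.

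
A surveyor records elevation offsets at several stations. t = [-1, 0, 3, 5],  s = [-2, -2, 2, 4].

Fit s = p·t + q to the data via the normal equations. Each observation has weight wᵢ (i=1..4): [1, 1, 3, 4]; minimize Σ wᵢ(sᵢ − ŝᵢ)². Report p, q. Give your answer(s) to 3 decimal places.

Forming XᵀWX = [[128, 28]; [28, 9]] and XᵀWs = [100, 18]ᵀ gives XᵀWX·[p, q]ᵀ = XᵀWs.
Determinant 128·9 − 28² = 368.
p = (100·9 − 28·18)/368 = 99/92; q = (128·18 − 28·100)/368 = -31/23.

p = 1.076, q = -1.348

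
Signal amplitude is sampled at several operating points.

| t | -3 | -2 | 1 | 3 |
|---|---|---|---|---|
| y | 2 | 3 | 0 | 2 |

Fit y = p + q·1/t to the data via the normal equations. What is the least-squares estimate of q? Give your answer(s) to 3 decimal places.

q = -1.685

Normal-equation sums: Σ1 = 4, Σ1/t = 1/2, Σ1/t·1/t = 53/36.
And Σy = 7, Σ1/t·y = -3/2.
So AᵀA·[p, q]ᵀ = Aᵀy: [[4, 1/2]; [1/2, 53/36]]·[p, q]ᵀ = [7, -3/2]ᵀ.
Δ = 4·(53/36) − (1/2)² = 203/36.
p = (7·(53/36) − (1/2)·(-3/2))/(203/36) = 398/203; q = (4·(-3/2) − (1/2)·7)/(203/36) = -342/203.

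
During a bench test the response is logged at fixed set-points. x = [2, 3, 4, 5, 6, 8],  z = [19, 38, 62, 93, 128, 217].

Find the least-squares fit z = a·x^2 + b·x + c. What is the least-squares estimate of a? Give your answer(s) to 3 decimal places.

Normal-equation sums: Σx^2·x^2 = 6370, Σx^2·x = 952, Σx^2 = 154, Σx·x = 154, Σx = 28, Σ1 = 6.
Right-hand side: Σx^2·z = 22231, Σx·z = 3369, Σz = 557.
Row-reducing yields a = 17/6, b = 977/210, c = -8/5.

a = 2.833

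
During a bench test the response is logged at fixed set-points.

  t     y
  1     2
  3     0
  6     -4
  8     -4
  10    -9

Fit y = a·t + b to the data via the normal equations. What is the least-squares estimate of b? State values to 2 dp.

The normal system XᵀX·[a, b]ᵀ = Xᵀy is [[210, 28]; [28, 5]]·[a, b]ᵀ = [-144, -15]ᵀ.
Δ = 210·5 − 28² = 266.
a = ((-144)·5 − 28·(-15))/266 = -150/133; b = (210·(-15) − 28·(-144))/266 = 63/19.

b = 3.32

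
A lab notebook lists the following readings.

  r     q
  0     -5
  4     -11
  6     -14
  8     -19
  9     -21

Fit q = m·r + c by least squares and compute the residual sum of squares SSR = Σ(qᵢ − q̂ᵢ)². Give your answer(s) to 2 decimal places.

The normal system AᵀA·[m, c]ᵀ = Aᵀq is [[197, 27]; [27, 5]]·[m, c]ᵀ = [-469, -70]ᵀ.
Determinant 197·5 − 27² = 256.
m = ((-469)·5 − 27·(-70))/256 = -455/256; c = (197·(-70) − 27·(-469))/256 = -1127/256.
Residuals: -153/256, 131/256, 273/256, -97/256, -77/128; SSR = 579/256.

SSR = 2.26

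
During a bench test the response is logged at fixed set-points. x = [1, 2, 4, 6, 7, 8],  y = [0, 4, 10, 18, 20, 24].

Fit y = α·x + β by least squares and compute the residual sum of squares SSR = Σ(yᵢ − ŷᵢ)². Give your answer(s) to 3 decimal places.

SSR = 1.356

Normal-equation sums: Σx·x = 170, Σx = 28, Σ1 = 6.
Right-hand side: Σx·y = 488, Σy = 76.
Δ = 170·6 − 28² = 236.
α = (488·6 − 28·76)/236 = 200/59; β = (170·76 − 28·488)/236 = -186/59.
Residuals: -14/59, 22/59, -24/59, 48/59, -34/59, 2/59; SSR = 80/59.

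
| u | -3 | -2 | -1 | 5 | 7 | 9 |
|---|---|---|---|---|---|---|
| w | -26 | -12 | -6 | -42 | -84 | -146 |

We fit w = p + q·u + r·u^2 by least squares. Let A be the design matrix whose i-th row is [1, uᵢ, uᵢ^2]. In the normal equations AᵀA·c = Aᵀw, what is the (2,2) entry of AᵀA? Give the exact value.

169

Row 2 ↔ basis u, column 2 ↔ basis u, so (AᵀA)_{2,2} = Σᵢ (u)·(u) = (-3)·(-3) + (-2)·(-2) + (-1)·(-1) + (5)·(5) + (7)·(7) + (9)·(9) = 169.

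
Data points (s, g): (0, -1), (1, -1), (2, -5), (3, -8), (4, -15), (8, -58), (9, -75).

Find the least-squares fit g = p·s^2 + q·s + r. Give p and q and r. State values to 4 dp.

Forming MᵀM = [[11011, 1341, 175]; [1341, 175, 27]; [175, 27, 7]] and Mᵀg = [-10120, -1234, -163]ᵀ gives MᵀM·[p, q, r]ᵀ = Mᵀg.
Solving the 3×3 system (Gaussian elimination) gives p = -29413/31094, q = 1549/4442, r = -15272/15547.

p = -0.9459, q = 0.3487, r = -0.9823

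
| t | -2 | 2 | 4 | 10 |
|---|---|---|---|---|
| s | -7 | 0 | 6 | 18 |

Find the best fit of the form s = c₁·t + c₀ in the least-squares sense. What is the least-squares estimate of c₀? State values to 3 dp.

Forming AᵀA = [[124, 14]; [14, 4]] and Aᵀs = [218, 17]ᵀ gives AᵀA·[c₁, c₀]ᵀ = Aᵀs.
det = 124·4 − 14² = 300.
c₁ = (218·4 − 14·17)/300 = 317/150; c₀ = (124·17 − 14·218)/300 = -236/75.

c₀ = -3.147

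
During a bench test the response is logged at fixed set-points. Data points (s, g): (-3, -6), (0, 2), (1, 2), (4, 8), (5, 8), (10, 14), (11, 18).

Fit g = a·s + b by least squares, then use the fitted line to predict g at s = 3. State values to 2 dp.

ĝ = 5.03

AᵀA·[a, b]ᵀ = Aᵀg reads: 272·a + 28·b = 430;  28·a + 7·b = 46.
(Σs·s = 272, Σs = 28, Σ1 = 7, Σs·g = 430, Σg = 46.)
Δ = 272·7 − 28² = 1120.
a = (430·7 − 28·46)/1120 = 123/80; b = (272·46 − 28·430)/1120 = 59/140.
At s = 3: ĝ = (123/80)·(3) + (59/140)·(1) = 2819/560.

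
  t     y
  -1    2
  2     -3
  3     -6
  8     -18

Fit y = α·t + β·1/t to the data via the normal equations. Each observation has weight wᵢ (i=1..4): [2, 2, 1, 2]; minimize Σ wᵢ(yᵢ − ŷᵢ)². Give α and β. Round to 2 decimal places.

α = -2.23, β = 0.79

MᵀWM·[α, β]ᵀ = MᵀWy reads: 147·α + 7·β = -322;  7·α + (761/288)·β = -27/2.
Δ = 147·(761/288) − 7² = 32585/96.
α = ((-322)·(761/288) − 7·(-27/2))/(32585/96) = -31118/13965; β = (147·(-27/2) − 7·(-322))/(32585/96) = 528/665.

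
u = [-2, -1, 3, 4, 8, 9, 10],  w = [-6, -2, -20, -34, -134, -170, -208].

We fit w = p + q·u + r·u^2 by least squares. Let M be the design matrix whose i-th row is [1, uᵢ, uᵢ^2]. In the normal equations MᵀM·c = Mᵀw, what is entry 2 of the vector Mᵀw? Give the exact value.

Entry 2 ↔ basis u, so (Mᵀw)_{2} = Σᵢ (u)·wᵢ = (-2)·(-6) + (-1)·(-2) + (3)·(-20) + (4)·(-34) + (8)·(-134) + (9)·(-170) + (10)·(-208) = -4864.

-4864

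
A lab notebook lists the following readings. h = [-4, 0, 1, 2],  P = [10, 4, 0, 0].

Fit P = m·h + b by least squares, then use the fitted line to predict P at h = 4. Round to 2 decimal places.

Setting ∂/∂m … = 0 gives: 21·m + (-1)·b = -40;  (-1)·m + 4·b = 14.
(Σh·h = 21, Σh = -1, Σ1 = 4, Σh·P = -40, ΣP = 14.)
Δ = 21·4 − (-1)² = 83.
m = ((-40)·4 − (-1)·14)/83 = -146/83; b = (21·14 − (-1)·(-40))/83 = 254/83.
At h = 4: P̂ = (-146/83)·(4) + (254/83)·(1) = -330/83.

P̂ = -3.98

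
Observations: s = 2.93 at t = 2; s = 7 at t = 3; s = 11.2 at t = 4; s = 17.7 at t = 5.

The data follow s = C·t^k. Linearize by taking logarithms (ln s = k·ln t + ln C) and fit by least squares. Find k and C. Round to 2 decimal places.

Taking logs, ln s = k·ln t + ln C, so regress ln s on ln t.
Σln t = 4.7875, Σ(ln t)² = 6.1995, Σln s = 8.3104, Σln t·ln s = 10.8569.
Equations: 6.1995·k + 4.7875·ln C = 10.8569;  4.7875·k + 4·ln C = 8.3104.
Solving (det = 1.8779): k = 1.93924, ln C = -0.24343, so C = exp(-0.24343) = 0.78394.

k = 1.94, C = 0.78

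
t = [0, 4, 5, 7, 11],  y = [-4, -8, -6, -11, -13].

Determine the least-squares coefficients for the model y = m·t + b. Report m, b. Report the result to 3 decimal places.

Entries of XᵀX: Σt·t = 211, Σt = 27, Σ1 = 5.
And Σt·y = -282, Σy = -42.
Eliminating b: 5·(row 1) − 27·(row 2) gives 326·m = 5·(-282) − 27·(-42) = -276, so m = -138/163.
Then b = ((-42) − 27·(-138/163))/5 = -624/163.

m = -0.847, b = -3.828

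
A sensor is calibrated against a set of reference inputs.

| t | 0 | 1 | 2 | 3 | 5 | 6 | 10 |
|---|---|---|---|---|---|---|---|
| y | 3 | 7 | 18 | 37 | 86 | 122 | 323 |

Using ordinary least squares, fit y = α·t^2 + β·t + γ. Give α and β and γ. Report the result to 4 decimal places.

α = 3.0343, β = 1.6518, γ = 2.9134

Sums needed: Σt^2·t^2 = 12019, Σt^2·t = 1377, Σt^2 = 175, Σt·t = 175, Σt = 27, Σ1 = 7.
For Xᵀy: Σt^2·y = 39254, Σt·y = 4546, Σy = 596.
XᵀX·[α, β, γ]ᵀ = Xᵀy becomes [[12019, 1377, 175]; [1377, 175, 27]; [175, 27, 7]]·[α, β, γ]ᵀ = [39254, 4546, 596]ᵀ.
Solving the 3×3 system (Gaussian elimination) gives α = 86427/28483, β = 517/313, γ = 82982/28483.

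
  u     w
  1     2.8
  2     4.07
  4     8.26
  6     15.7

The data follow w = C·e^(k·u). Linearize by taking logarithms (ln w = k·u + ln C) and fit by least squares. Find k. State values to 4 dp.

With ln wᵢ as the transformed response and uᵢ as the regressor:
Σu = 13.0000, Σ(u)² = 57.0000, Σln w = 7.2983, Σu·ln w = 28.8046.
Equations: 57.0000·k + 13.0000·ln C = 28.8046;  13.0000·k + 4·ln C = 7.2983.
Solving (det = 59.0000): k = 0.34474, ln C = 0.70418.

k = 0.3447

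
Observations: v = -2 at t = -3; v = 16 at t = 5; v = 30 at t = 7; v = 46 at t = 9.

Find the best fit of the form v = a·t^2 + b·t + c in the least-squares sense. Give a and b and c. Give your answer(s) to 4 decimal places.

a = 0.4321, b = 1.4257, c = -1.6317

From the data, Σt^2·t^2 = 9668, Σt^2·t = 1170, Σt^2 = 164, Σt·t = 164, Σt = 18, Σ1 = 4.
And Σt^2·v = 5578, Σt·v = 710, Σv = 90.
Normal equations: [[9668, 1170, 164]; [1170, 164, 18]; [164, 18, 4]]·[a, b, c]ᵀ = [5578, 710, 90]ᵀ.
Inverting the 3×3 Gram matrix, [a, b, c]ᵀ = [1559/3608, 643/451, -5887/3608]ᵀ.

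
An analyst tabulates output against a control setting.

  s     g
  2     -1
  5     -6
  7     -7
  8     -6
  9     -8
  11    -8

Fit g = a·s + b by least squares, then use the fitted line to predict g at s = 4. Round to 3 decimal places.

Compute the Gram sums: Σs·s = 344, Σs = 42, Σ1 = 6.
Moment sums: Σs·g = -289, Σg = -36.
MᵀM·[a, b]ᵀ = Mᵀg becomes [[344, 42]; [42, 6]]·[a, b]ᵀ = [-289, -36]ᵀ.
det = 344·6 − 42² = 300.
a = ((-289)·6 − 42·(-36))/300 = -37/50; b = (344·(-36) − 42·(-289))/300 = -41/50.
At s = 4: ĝ = (-37/50)·(4) + (-41/50)·(1) = -189/50.

ĝ = -3.780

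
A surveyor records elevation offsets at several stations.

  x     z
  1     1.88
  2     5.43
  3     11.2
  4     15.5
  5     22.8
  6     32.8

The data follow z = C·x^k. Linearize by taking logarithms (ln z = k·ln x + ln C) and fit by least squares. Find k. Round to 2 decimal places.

k = 1.57

With ln zᵢ as the transformed response and ln xᵢ as the regressor:
Σln x = 6.5793, Σ(ln x)² = 9.4099, Σln z = 14.0972, Σln x·ln z = 18.9129.
Normal system: [[9.4099, 6.5793]; [6.5793, 6]]·[k, ln C]ᵀ = [18.9129, 14.0972]ᵀ.
Δ = 9.4099·6 − (6.5793)² = 13.1729; k = (18.9129·6 − 6.5793·14.0972)/13.1729 = 1.57357, ln C = (9.4099·14.0972 − 6.5793·18.9129)/13.1729 = 0.62404.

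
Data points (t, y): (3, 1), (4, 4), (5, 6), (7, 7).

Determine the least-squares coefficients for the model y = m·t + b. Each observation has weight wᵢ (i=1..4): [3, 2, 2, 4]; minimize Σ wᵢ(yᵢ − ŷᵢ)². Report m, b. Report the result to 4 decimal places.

Setting ∂/∂m … = 0 gives: 305·m + 55·b = 297;  55·m + 11·b = 51.
(Σwᵢ·t·t = 305, Σwᵢ·t = 55, Σwᵢ·1 = 11, Σwᵢ·t·y = 297, Σwᵢ·y = 51.)
Eliminating b: 11·(row 1) − 55·(row 2) gives 330·m = 11·297 − 55·51 = 462, so m = 7/5.
Then b = (51 − 55·(7/5))/11 = -26/11.

m = 1.4000, b = -2.3636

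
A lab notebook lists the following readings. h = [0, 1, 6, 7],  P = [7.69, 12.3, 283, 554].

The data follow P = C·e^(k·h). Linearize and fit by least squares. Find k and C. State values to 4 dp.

With ln Pᵢ as the transformed response and hᵢ as the regressor:
Sums: Σh = 14.0000, Σ(h)² = 86.0000, Σln P = 16.5121, Σh·ln P = 80.6024.
Normal system: [[86.0000, 14.0000]; [14.0000, 4]]·[k, ln C]ᵀ = [80.6024, 16.5121]ᵀ.
Slope k = (n·Σh·ln P − Σh·Σln P)/(n·Σ(h)² − (Σh)²) = (4·80.6024 − 14.0000·16.5121)/148.0000 = 0.61649; ln C = (Σln P − k·Σh)/n = 1.97033, so C = exp(1.97033) = 7.17306.

k = 0.6165, C = 7.1731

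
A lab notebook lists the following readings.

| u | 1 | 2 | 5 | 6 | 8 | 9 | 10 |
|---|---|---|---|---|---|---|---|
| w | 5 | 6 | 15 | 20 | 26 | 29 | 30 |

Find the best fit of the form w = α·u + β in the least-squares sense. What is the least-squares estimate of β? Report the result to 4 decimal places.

β = 1.0484

Sums needed: Σu·u = 311, Σu = 41, Σ1 = 7.
And Σu·w = 981, Σw = 131.
AᵀA·[α, β]ᵀ = Aᵀw becomes [[311, 41]; [41, 7]]·[α, β]ᵀ = [981, 131]ᵀ.
Determinant 311·7 − 41² = 496.
α = (981·7 − 41·131)/496 = 187/62; β = (311·131 − 41·981)/496 = 65/62.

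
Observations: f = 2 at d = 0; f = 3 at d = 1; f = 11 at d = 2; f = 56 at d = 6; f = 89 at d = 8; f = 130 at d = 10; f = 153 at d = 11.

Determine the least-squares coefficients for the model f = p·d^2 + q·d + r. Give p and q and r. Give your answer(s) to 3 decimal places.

p = 0.948, q = 3.470, r = 0.459

Sums needed: Σd^2·d^2 = 30050, Σd^2·d = 3068, Σd^2 = 326, Σd·d = 326, Σd = 38, Σ1 = 7.
For Xᵀf: Σd^2·f = 39272, Σd·f = 4056, Σf = 444.
Inverting the 3×3 Gram matrix, [p, q, r]ᵀ = [156440/165081, 572800/165081, 25244/55027]ᵀ.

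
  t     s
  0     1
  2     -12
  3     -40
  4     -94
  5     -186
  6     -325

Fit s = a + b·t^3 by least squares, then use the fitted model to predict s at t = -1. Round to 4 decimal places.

ŝ = 2.5507

Normal-equation sums: Σ1 = 6, Σt^3 = 440, Σt^3·t^3 = 67170.
For Mᵀs: Σs = -656, Σt^3·s = -100642.
So MᵀM·[a, b]ᵀ = Mᵀs: [[6, 440]; [440, 67170]]·[a, b]ᵀ = [-656, -100642]ᵀ.
det = 6·67170 − 440² = 209420.
a = ((-656)·67170 − 440·(-100642))/209420 = 10948/10471; b = (6·(-100642) − 440·(-656))/209420 = -78803/52355.
At t = -1: ŝ = (10948/10471)·(1) + (-78803/52355)·(-1) = 133543/52355.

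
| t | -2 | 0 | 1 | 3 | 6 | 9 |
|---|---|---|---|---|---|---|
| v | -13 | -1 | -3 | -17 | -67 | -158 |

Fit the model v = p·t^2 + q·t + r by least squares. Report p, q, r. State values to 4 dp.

The normal system AᵀA·[p, q, r]ᵀ = Aᵀv is [[7955, 965, 131]; [965, 131, 17]; [131, 17, 6]]·[p, q, r]ᵀ = [-15418, -1852, -259]ᵀ.
Inverting the 3×3 Gram matrix, [p, q, r]ᵀ = [-6891/3304, 4801/3304, -1443/826]ᵀ.

p = -2.0857, q = 1.4531, r = -1.7470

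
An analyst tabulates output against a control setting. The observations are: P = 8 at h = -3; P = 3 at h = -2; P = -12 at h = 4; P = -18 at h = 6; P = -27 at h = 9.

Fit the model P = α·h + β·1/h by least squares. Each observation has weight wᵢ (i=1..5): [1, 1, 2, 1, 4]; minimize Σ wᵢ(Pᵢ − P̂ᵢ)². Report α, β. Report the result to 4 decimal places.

Sums needed: Σwᵢ·h·h = 405, Σwᵢ·h·1/h = 9, Σwᵢ·1/h·1/h = 365/648.
For MᵀWP: Σwᵢ·h·P = -1206, Σwᵢ·1/h·P = -151/6.
Normal equations: [[405, 9]; [9, 365/648]]·[α, β]ᵀ = [-1206, -151/6]ᵀ.
Eliminating β: (365/648)·(row 1) − 9·(row 2) gives (1177/8)·α = (365/648)·(-1206) − 9·(-151/6) = -16301/36, so α = -32602/10593.
Then β = ((-151/6) − 9·(-32602/10593))/(365/648) = 5292/1177.

α = -3.0777, β = 4.4962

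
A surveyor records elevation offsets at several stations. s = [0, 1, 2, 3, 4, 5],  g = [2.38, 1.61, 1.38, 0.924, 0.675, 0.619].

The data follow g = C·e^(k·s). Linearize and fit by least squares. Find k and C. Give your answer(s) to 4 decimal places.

k = -0.2784, C = 2.2588

Taking logs, ln g = k·s + ln C, so regress ln g on s.
Σs = 15.0000, Σ(s)² = 55.0000, Σln g = 0.7137, Σs·ln g = -3.0871.
Normal system: [[55.0000, 15.0000]; [15.0000, 6]]·[k, ln C]ᵀ = [-3.0871, 0.7137]ᵀ.
Slope k = (n·Σs·ln g − Σs·Σln g)/(n·Σ(s)² − (Σs)²) = (6·-3.0871 − 15.0000·0.7137)/105.0000 = -0.27836; ln C = (Σln g − k·Σs)/n = 0.81485, so C = exp(0.81485) = 2.25885.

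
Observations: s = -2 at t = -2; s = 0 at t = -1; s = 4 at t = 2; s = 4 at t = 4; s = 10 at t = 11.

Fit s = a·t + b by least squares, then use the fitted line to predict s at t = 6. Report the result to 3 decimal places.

ŝ = 5.993

The normal system MᵀM·[a, b]ᵀ = Mᵀs is [[146, 14]; [14, 5]]·[a, b]ᵀ = [138, 16]ᵀ.
Eliminating b: 5·(row 1) − 14·(row 2) gives 534·a = 5·138 − 14·16 = 466, so a = 233/267.
Then b = (16 − 14·(233/267))/5 = 202/267.
At t = 6: ŝ = (233/267)·(6) + (202/267)·(1) = 1600/267.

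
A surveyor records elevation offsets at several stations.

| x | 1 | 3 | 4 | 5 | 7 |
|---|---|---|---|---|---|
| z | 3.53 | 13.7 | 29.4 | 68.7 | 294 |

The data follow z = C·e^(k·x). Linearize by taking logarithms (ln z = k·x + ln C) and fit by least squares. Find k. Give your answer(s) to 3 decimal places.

k = 0.744

Linearized form: ln z = k·x + ln C. From the 5 transformed points,
Σx = 20.0000, Σ(x)² = 100.0000, Σln z = 17.1730, Σx·ln z = 83.5713.
Equations: 100.0000·k + 20.0000·ln C = 83.5713;  20.0000·k + 5·ln C = 17.1730.
Solving (det = 100.0000): k = 0.74396, ln C = 0.45876.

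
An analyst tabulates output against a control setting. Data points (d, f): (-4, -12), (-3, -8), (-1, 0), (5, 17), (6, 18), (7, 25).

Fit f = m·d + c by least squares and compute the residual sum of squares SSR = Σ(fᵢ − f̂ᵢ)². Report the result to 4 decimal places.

The normal system AᵀA·[m, c]ᵀ = Aᵀf is [[136, 10]; [10, 6]]·[m, c]ᵀ = [440, 40]ᵀ.
Δ = 136·6 − 10² = 716.
m = (440·6 − 10·40)/716 = 560/179; c = (136·40 − 10·440)/716 = 260/179.
Residuals: -168/179, -12/179, 300/179, -17/179, -398/179, 295/179; SSR = 2034/179.

SSR = 11.3631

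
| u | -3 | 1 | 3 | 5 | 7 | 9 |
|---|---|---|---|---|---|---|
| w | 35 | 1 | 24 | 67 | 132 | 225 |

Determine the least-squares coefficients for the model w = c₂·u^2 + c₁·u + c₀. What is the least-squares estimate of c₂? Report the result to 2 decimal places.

c₂ = 2.98

From the data, Σu^2·u^2 = 9750, Σu^2·u = 1198, Σu^2 = 174, Σu·u = 174, Σu = 22, Σ1 = 6.
And Σu^2·w = 26900, Σu·w = 3252, Σw = 484.
So AᵀA·[c₂, c₁, c₀]ᵀ = Aᵀw: [[9750, 1198, 174]; [1198, 174, 22]; [174, 22, 6]]·[c₂, c₁, c₀]ᵀ = [26900, 3252, 484]ᵀ.
Solving the 3×3 system (Gaussian elimination) gives c₂ = 125/42, c₁ = -71/35, c₀ = 377/210.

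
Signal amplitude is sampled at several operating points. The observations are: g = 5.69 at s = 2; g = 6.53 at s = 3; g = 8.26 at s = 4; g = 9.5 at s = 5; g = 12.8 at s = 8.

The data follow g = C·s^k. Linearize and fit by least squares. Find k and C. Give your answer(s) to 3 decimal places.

k = 0.604, C = 3.580

With ln gᵢ as the transformed response and ln sᵢ as the regressor:
Σln s = 6.8669, Σ(ln s)² = 10.5236, Σln g = 10.5273, Σln s·ln g = 15.1184.
Equations: 10.5236·k + 6.8669·ln C = 15.1184;  6.8669·k + 5·ln C = 10.5273.
Slope k = (n·Σln s·ln g − Σln s·Σln g)/(n·Σ(ln s)² − (Σln s)²) = (5·15.1184 − 6.8669·10.5273)/5.4631 = 0.60441; ln C = (Σln g − k·Σln s)/n = 1.27537, so C = exp(1.27537) = 3.58002.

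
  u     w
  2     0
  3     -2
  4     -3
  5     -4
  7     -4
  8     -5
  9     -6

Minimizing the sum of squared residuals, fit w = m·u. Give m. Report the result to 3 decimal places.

m = -0.645

AᵀA·[m]ᵀ = Aᵀw reads: 248·m = -160.
m = (-160)/248 = -0.645161.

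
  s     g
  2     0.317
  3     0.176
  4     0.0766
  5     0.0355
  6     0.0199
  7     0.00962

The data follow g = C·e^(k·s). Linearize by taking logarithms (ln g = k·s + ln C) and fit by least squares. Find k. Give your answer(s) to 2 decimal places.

With ln gᵢ as the transformed response and sᵢ as the regressor:
XᵀX = [[139.0000, 27.0000]; [27.0000, 6]], rhs = [-90.4869, -17.3545]ᵀ  (here Σs = 27.0000, Σ(s)² = 139.0000, Σln g = -17.3545, Σs·ln g = -90.4869).
Δ = 139.0000·6 − (27.0000)² = 105.0000; k = (-90.4869·6 − 27.0000·-17.3545)/105.0000 = -0.70810, ln C = (139.0000·-17.3545 − 27.0000·-90.4869)/105.0000 = 0.29406.

k = -0.71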